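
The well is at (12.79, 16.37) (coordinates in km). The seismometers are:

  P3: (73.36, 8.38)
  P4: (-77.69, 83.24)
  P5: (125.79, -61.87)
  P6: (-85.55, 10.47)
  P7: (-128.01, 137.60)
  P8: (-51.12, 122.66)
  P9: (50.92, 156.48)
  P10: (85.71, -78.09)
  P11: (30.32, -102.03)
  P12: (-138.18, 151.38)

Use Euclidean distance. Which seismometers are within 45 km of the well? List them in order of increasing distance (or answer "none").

none

Distances from (12.79, 16.37):
P3: √((60.57)² + (-7.99)²) = √(3668.7249 + 63.8401) = 61.09 km
P4: √((-90.48)² + (66.87)²) = √(8186.6304 + 4471.5969) = 112.51 km
P5: √((113.00)² + (-78.24)²) = √(12769.0000 + 6121.4976) = 137.44 km
P6: √((-98.34)² + (-5.90)²) = √(9670.7556 + 34.8100) = 98.52 km
P7: √((-140.80)² + (121.23)²) = √(19824.6400 + 14696.7129) = 185.80 km
P8: √((-63.91)² + (106.29)²) = √(4084.4881 + 11297.5641) = 124.02 km
P9: √((38.13)² + (140.11)²) = √(1453.8969 + 19630.8121) = 145.21 km
P10: √((72.92)² + (-94.46)²) = √(5317.3264 + 8922.6916) = 119.33 km
P11: √((17.53)² + (-118.40)²) = √(307.3009 + 14018.5600) = 119.69 km
P12: √((-150.97)² + (135.01)²) = √(22791.9409 + 18227.7001) = 202.53 km
Threshold 45 km: none within range.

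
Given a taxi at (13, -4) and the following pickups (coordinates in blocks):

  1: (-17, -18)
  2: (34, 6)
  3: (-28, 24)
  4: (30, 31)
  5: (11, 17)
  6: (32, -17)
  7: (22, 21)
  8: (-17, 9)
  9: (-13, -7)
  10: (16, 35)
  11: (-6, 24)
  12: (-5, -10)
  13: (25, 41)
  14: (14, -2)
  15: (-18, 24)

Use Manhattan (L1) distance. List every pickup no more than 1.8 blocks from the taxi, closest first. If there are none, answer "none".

Distances from (13, -4):
1: 44 blocks
2: 31 blocks
3: 69 blocks
4: 52 blocks
5: 23 blocks
6: 32 blocks
7: 34 blocks
8: 43 blocks
9: 29 blocks
10: 42 blocks
11: 47 blocks
12: 24 blocks
13: 57 blocks
14: 3 blocks
15: 59 blocks
Threshold 1.8 blocks: none within range.

none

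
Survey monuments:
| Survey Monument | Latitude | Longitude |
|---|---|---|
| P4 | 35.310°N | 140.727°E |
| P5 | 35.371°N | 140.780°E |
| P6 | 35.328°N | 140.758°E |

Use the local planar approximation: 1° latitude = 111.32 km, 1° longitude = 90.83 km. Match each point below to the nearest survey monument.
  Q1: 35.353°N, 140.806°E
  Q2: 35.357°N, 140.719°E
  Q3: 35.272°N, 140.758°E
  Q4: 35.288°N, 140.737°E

Q1 at 35.353°N, 140.806°E:
  P4: 8.626 km
  P5: 3.097 km
  P6: 5.172 km
  → nearest: P5 (3.097 km)
Q2 at 35.357°N, 140.719°E:
  P4: 5.282 km
  P5: 5.756 km
  P6: 4.793 km
  → nearest: P6 (4.793 km)
Q3 at 35.272°N, 140.758°E:
  P4: 5.082 km
  P5: 11.200 km
  P6: 6.234 km
  → nearest: P4 (5.082 km)
Q4 at 35.288°N, 140.737°E:
  P4: 2.612 km
  P5: 10.031 km
  P6: 4.844 km
  → nearest: P4 (2.612 km)

Q1→P5; Q2→P6; Q3→P4; Q4→P4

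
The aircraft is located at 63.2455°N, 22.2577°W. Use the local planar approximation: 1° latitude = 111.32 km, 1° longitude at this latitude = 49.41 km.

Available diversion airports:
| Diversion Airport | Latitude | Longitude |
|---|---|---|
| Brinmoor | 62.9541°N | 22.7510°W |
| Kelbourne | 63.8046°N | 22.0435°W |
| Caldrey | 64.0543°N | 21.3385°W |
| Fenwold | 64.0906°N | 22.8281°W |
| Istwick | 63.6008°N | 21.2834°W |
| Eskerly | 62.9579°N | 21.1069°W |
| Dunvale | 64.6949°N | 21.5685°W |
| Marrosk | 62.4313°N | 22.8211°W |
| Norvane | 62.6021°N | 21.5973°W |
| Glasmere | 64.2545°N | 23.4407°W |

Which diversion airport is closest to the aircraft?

Brinmoor

Distances from 63.2455°N, 22.2577°W:
Brinmoor: 40.5753 km
Kelbourne: 63.1325 km
Caldrey: 100.8423 km
Fenwold: 98.2074 km
Istwick: 62.3044 km
Eskerly: 65.2547 km
Dunvale: 164.9016 km
Marrosk: 94.8154 km
Norvane: 78.7060 km
Glasmere: 126.6209 km
Minimum: Brinmoor at 40.5753 km.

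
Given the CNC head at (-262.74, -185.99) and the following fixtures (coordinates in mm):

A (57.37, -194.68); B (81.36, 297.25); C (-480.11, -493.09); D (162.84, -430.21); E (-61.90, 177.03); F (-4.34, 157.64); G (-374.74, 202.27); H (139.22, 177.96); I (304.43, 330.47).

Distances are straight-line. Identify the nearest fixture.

Distances from (-262.74, -185.99):
A: 320.23 mm
B: 593.23 mm
C: 376.24 mm
D: 490.67 mm
E: 414.87 mm
F: 429.94 mm
G: 404.09 mm
H: 542.25 mm
I: 767.08 mm
Minimum: A at 320.23 mm.

A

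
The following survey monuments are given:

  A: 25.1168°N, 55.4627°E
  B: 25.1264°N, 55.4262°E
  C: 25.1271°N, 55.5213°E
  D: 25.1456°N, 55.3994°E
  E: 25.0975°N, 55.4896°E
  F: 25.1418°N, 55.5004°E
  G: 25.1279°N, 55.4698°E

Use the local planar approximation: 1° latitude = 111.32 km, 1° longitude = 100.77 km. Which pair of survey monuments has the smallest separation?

Pairwise distances:
A–B: 3.8302 km
A–C: 6.0154 km
A–D: 7.1391 km
A–E: 3.4589 km
A–F: 4.7093 km
A–G: 1.4278 km
B–C: 9.5835 km
B–D: 3.4441 km
B–E: 7.1531 km
B–F: 7.6711 km
B–G: 4.3967 km
C–D: 12.4553 km
C–E: 4.5893 km
C–F: 2.6671 km
C–G: 5.1904 km
D–E: 10.5493 km
D–F: 10.1866 km
D–G: 7.3628 km
E–F: 5.0501 km
E–G: 3.9285 km
F–G: 3.4500 km
Closest pair: A–G at 1.4278 km.

A and G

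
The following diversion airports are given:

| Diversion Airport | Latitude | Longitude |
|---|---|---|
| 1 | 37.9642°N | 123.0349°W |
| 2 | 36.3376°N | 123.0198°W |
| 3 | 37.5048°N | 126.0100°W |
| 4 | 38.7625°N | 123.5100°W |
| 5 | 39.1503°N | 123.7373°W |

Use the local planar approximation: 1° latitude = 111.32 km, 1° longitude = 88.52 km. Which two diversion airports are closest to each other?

Pairwise distances:
4–5: 47.6285 km
1–4: 98.3158 km
1–5: 145.9438 km
1–2: 181.0780 km
3–4: 261.8696 km
1–3: 268.2753 km
3–5: 272.0790 km
2–4: 273.4053 km
2–3: 294.8637 km
2–5: 319.4865 km
Closest pair: 4–5 at 47.6285 km.

4 and 5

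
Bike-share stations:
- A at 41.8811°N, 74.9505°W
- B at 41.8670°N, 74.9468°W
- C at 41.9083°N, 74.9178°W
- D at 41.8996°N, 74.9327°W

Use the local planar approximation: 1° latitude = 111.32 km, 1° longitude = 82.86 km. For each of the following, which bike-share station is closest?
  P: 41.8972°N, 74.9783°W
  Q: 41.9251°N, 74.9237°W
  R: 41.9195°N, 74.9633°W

P at 41.8972°N, 74.9783°W:
  A: √((-0.0161·111.32)² + (0.0278·82.86)²) = √(3.212167 + 5.306149) = 2.9186 km
  B: √((-0.0302·111.32)² + (0.0315·82.86)²) = √(11.302130 + 6.812570) = 4.2561 km
  C: √((0.0111·111.32)² + (0.0605·82.86)²) = √(1.526836 + 25.130470) = 5.1631 km
  D: √((0.0024·111.32)² + (0.0456·82.86)²) = √(0.071379 + 14.276427) = 3.7878 km
  → nearest: A (2.9186 km)
Q at 41.9251°N, 74.9237°W:
  A: √((-0.0440·111.32)² + (-0.0268·82.86)²) = √(23.991188 + 4.931278) = 5.3780 km
  B: √((-0.0581·111.32)² + (-0.0231·82.86)²) = √(41.831040 + 3.663649) = 6.7450 km
  C: √((-0.0168·111.32)² + (0.0059·82.86)²) = √(3.497558 + 0.238998) = 1.9330 km
  D: √((-0.0255·111.32)² + (-0.0090·82.86)²) = √(8.057991 + 0.556128) = 2.9350 km
  → nearest: C (1.9330 km)
R at 41.9195°N, 74.9633°W:
  A: √((-0.0384·111.32)² + (0.0128·82.86)²) = √(18.272957 + 1.124889) = 4.4043 km
  B: √((-0.0525·111.32)² + (0.0165·82.86)²) = √(34.155842 + 1.869208) = 6.0021 km
  C: √((-0.0112·111.32)² + (0.0455·82.86)²) = √(1.554470 + 14.213880) = 3.9709 km
  D: √((-0.0199·111.32)² + (0.0306·82.86)²) = √(4.907412 + 6.428841) = 3.3669 km
  → nearest: D (3.3669 km)

P→A; Q→C; R→D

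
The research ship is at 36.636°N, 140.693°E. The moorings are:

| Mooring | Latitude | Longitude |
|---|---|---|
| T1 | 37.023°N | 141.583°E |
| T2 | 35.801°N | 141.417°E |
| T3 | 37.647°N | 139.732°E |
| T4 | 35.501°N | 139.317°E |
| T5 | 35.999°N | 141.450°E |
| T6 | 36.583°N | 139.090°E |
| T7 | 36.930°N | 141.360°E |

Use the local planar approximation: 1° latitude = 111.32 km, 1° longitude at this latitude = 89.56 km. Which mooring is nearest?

Distances from 36.636°N, 140.693°E:
T1: √((0.387·111.32)² + (0.890·89.56)²) = √(1855.95878 + 6353.42903) = 90.606 km
T2: √((-0.835·111.32)² + (0.724·89.56)²) = √(8640.11148 + 4204.41234) = 113.334 km
T3: √((1.011·111.32)² + (-0.961·89.56)²) = √(12666.26898 + 7407.55603) = 141.682 km
T4: √((-1.135·111.32)² + (-1.376·89.56)²) = √(15963.86764 + 15186.75678) = 176.495 km
T5: √((-0.637·111.32)² + (0.757·89.56)²) = √(5028.34723 + 4596.42236) = 98.106 km
T6: √((-0.053·111.32)² + (-1.603·89.56)²) = √(34.80953 + 20610.81734) = 143.686 km
T7: √((0.294·111.32)² + (0.667·89.56)²) = √(1071.12722 + 3568.45182) = 68.114 km
Minimum: T7 at 68.114 km.

T7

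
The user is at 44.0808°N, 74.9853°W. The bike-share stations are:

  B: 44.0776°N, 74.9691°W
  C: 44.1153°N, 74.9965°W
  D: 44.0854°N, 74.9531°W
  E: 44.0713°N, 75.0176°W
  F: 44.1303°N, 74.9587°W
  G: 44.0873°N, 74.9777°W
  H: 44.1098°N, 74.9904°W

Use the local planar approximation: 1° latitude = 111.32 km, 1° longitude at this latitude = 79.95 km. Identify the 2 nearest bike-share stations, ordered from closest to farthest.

Distances from 44.0808°N, 74.9853°W:
B: 1.3433 km
C: 3.9435 km
D: 2.6248 km
E: 2.7905 km
F: 5.9065 km
G: 0.9449 km
H: 3.2539 km
Sorted: G (0.9449 km) < B (1.3433 km) < D (2.6248 km) < E (2.7905 km) < …

G, B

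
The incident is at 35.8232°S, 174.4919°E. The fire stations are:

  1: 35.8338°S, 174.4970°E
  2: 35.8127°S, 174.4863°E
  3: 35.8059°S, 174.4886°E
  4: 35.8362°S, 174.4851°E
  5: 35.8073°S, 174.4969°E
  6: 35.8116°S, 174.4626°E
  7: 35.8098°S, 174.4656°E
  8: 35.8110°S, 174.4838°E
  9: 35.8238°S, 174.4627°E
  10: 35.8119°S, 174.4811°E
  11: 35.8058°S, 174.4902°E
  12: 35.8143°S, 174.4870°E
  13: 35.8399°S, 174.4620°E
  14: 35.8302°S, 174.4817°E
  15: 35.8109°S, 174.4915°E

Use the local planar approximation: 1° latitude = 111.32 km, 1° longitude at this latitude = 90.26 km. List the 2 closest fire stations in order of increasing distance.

12, 14

Distances from 35.8232°S, 174.4919°E:
1: √((-0.0106·111.32)² + (0.0051·90.26)²) = √(1.392381 + 0.211900) = 1.2666 km
2: √((0.0105·111.32)² + (-0.0056·90.26)²) = √(1.366234 + 0.255486) = 1.2735 km
3: √((0.0173·111.32)² + (-0.0033·90.26)²) = √(3.708844 + 0.088719) = 1.9487 km
4: √((-0.0130·111.32)² + (-0.0068·90.26)²) = √(2.094272 + 0.376711) = 1.5719 km
5: √((0.0159·111.32)² + (0.0050·90.26)²) = √(3.132858 + 0.203672) = 1.8266 km
6: √((0.0116·111.32)² + (-0.0293·90.26)²) = √(1.667487 + 6.994004) = 2.9430 km
7: √((0.0134·111.32)² + (-0.0263·90.26)²) = √(2.225133 + 5.635107) = 2.8036 km
8: √((0.0122·111.32)² + (-0.0081·90.26)²) = √(1.844446 + 0.534516) = 1.5424 km
9: √((-0.0006·111.32)² + (-0.0292·90.26)²) = √(0.004461 + 6.946345) = 2.6364 km
10: √((0.0113·111.32)² + (-0.0108·90.26)²) = √(1.582353 + 0.950251) = 1.5914 km
11: √((0.0174·111.32)² + (-0.0017·90.26)²) = √(3.751845 + 0.023544) = 1.9430 km
12: √((0.0089·111.32)² + (-0.0049·90.26)²) = √(0.981582 + 0.195606) = 1.0850 km
13: √((-0.0167·111.32)² + (-0.0299·90.26)²) = √(3.456045 + 7.283381) = 3.2771 km
14: √((-0.0070·111.32)² + (-0.0102·90.26)²) = √(0.607215 + 0.847600) = 1.2062 km
15: √((0.0123·111.32)² + (-0.0004·90.26)²) = √(1.874807 + 0.001303) = 1.3697 km
Sorted: 12 (1.0850 km) < 14 (1.2062 km) < 1 (1.2666 km) < 2 (1.2735 km) < …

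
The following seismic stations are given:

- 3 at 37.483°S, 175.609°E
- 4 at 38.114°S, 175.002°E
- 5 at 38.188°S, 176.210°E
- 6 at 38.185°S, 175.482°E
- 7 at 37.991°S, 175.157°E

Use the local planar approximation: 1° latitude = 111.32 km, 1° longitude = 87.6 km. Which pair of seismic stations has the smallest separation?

Pairwise distances:
3–4: 88.099 km
3–5: 94.504 km
3–6: 78.935 km
3–7: 69.034 km
4–5: 106.141 km
4–6: 42.784 km
4–7: 19.283 km
5–6: 63.774 km
5–7: 94.814 km
6–7: 35.734 km
Closest pair: 4–7 at 19.283 km.

4 and 7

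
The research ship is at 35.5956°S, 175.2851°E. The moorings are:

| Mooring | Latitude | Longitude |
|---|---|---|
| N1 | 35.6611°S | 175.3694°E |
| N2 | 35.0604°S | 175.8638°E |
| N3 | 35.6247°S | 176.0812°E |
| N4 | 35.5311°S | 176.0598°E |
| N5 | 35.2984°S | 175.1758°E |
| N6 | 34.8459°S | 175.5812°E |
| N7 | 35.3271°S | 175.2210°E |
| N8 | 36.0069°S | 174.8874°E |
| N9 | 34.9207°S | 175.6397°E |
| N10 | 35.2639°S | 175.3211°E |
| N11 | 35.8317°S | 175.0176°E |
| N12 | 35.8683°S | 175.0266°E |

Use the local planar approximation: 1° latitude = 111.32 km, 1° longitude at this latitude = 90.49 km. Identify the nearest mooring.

N1

Distances from 35.5956°S, 175.2851°E:
N1: √((-0.0655·111.32)² + (0.0843·90.49)²) = √(53.165389 + 58.191068) = 10.5526 km
N2: √((0.5352·111.32)² + (0.5787·90.49)²) = √(3549.593373 + 2742.256920) = 79.3212 km
N3: √((-0.0291·111.32)² + (0.7961·90.49)²) = √(10.493790 + 5189.630344) = 72.1119 km
N4: √((0.0645·111.32)² + (0.7747·90.49)²) = √(51.554410 + 4914.374947) = 70.4694 km
N5: √((0.2972·111.32)² + (-0.1093·90.49)²) = √(1094.571171 + 97.823118) = 34.5311 km
N6: √((0.7497·111.32)² + (0.2961·90.49)²) = √(6965.004751 + 717.923205) = 87.6523 km
N7: √((0.2685·111.32)² + (-0.0641·90.49)²) = √(893.377428 + 33.644745) = 30.4470 km
N8: √((-0.4113·111.32)² + (-0.3977·90.49)²) = √(2096.350104 + 1295.127003) = 58.2364 km
N9: √((0.6749·111.32)² + (0.3546·90.49)²) = √(5644.497066 + 1029.623957) = 81.6953 km
N10: √((0.3317·111.32)² + (0.0360·90.49)²) = √(1363.444104 + 10.612218) = 37.0683 km
N11: √((-0.2361·111.32)² + (-0.2675·90.49)²) = √(690.777796 + 585.934067) = 35.7311 km
N12: √((-0.2727·111.32)² + (-0.2585·90.49)²) = √(921.545263 + 547.169991) = 38.3238 km
Minimum: N1 at 10.5526 km.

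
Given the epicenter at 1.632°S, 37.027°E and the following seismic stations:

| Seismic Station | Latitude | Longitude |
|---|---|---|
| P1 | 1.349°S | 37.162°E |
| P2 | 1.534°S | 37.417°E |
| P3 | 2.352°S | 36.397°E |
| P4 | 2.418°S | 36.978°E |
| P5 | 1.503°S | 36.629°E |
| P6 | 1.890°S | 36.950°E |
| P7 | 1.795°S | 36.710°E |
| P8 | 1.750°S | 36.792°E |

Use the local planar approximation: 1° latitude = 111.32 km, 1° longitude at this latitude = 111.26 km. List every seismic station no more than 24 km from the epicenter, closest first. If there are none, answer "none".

none

Distances from 1.632°S, 37.027°E:
P1: √((0.283·111.32)² + (0.135·111.26)²) = √(992.47429 + 225.60340) = 34.901 km
P2: √((0.098·111.32)² + (0.390·111.26)²) = √(119.01414 + 1882.81359) = 44.742 km
P3: √((-0.720·111.32)² + (-0.630·111.26)²) = √(6424.08662 + 4913.14080) = 106.476 km
P4: √((-0.786·111.32)² + (-0.049·111.26)²) = √(7655.81601 + 29.72147) = 87.667 km
P5: √((0.129·111.32)² + (-0.398·111.26)²) = √(206.21764 + 1960.84947) = 46.552 km
P6: √((-0.258·111.32)² + (-0.077·111.26)²) = √(824.87057 + 73.39383) = 29.971 km
P7: √((-0.163·111.32)² + (-0.317·111.26)²) = √(329.24683 + 1243.93199) = 39.663 km
P8: √((-0.118·111.32)² + (-0.235·111.26)²) = √(172.54819 + 683.61855) = 29.260 km
Threshold 24 km: none within range.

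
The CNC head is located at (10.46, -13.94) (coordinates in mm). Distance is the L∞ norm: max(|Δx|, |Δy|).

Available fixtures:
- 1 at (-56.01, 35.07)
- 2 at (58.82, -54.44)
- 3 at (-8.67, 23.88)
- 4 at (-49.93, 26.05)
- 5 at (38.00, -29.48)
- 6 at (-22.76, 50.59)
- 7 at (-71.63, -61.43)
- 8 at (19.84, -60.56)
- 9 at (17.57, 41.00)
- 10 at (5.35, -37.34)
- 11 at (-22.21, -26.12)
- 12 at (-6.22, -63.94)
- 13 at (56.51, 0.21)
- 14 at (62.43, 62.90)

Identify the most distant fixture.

7

Distances from (10.46, -13.94):
1: max(|-66.47|, |49.01|) = 66.47 mm
2: max(|48.36|, |-40.50|) = 48.36 mm
3: max(|-19.13|, |37.82|) = 37.82 mm
4: max(|-60.39|, |39.99|) = 60.39 mm
5: max(|27.54|, |-15.54|) = 27.54 mm
6: max(|-33.22|, |64.53|) = 64.53 mm
7: max(|-82.09|, |-47.49|) = 82.09 mm
8: max(|9.38|, |-46.62|) = 46.62 mm
9: max(|7.11|, |54.94|) = 54.94 mm
10: max(|-5.11|, |-23.40|) = 23.40 mm
11: max(|-32.67|, |-12.18|) = 32.67 mm
12: max(|-16.68|, |-50.00|) = 50.00 mm
13: max(|46.05|, |14.15|) = 46.05 mm
14: max(|51.97|, |76.84|) = 76.84 mm
Maximum: 7 at 82.09 mm.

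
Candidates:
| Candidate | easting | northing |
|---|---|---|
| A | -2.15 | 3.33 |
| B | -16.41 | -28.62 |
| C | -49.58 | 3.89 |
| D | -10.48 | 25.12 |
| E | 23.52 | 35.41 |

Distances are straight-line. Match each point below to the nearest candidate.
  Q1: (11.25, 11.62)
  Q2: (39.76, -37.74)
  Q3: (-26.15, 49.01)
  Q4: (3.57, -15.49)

Q1 at (11.25, 11.62):
  A: √((-13.40)² + (-8.29)²) = √(179.5600 + 68.7241) = 15.76
  B: √((-27.66)² + (-40.24)²) = √(765.0756 + 1619.2576) = 48.83
  C: √((-60.83)² + (-7.73)²) = √(3700.2889 + 59.7529) = 61.32
  D: √((-21.73)² + (13.50)²) = √(472.1929 + 182.2500) = 25.58
  E: √((12.27)² + (23.79)²) = √(150.5529 + 565.9641) = 26.77
  → nearest: A (15.76)
Q2 at (39.76, -37.74):
  A: √((-41.91)² + (41.07)²) = √(1756.4481 + 1686.7449) = 58.68
  B: √((-56.17)² + (9.12)²) = √(3155.0689 + 83.1744) = 56.91
  C: √((-89.34)² + (41.63)²) = √(7981.6356 + 1733.0569) = 98.56
  D: √((-50.24)² + (62.86)²) = √(2524.0576 + 3951.3796) = 80.47
  E: √((-16.24)² + (73.15)²) = √(263.7376 + 5350.9225) = 74.93
  → nearest: B (56.91)
Q3 at (-26.15, 49.01):
  A: √((24.00)² + (-45.68)²) = √(576.0000 + 2086.6624) = 51.60
  B: √((9.74)² + (-77.63)²) = √(94.8676 + 6026.4169) = 78.24
  C: √((-23.43)² + (-45.12)²) = √(548.9649 + 2035.8144) = 50.84
  D: √((15.67)² + (-23.89)²) = √(245.5489 + 570.7321) = 28.57
  E: √((49.67)² + (-13.60)²) = √(2467.1089 + 184.9600) = 51.50
  → nearest: D (28.57)
Q4 at (3.57, -15.49):
  A: √((-5.72)² + (18.82)²) = √(32.7184 + 354.1924) = 19.67
  B: √((-19.98)² + (-13.13)²) = √(399.2004 + 172.3969) = 23.91
  C: √((-53.15)² + (19.38)²) = √(2824.9225 + 375.5844) = 56.57
  D: √((-14.05)² + (40.61)²) = √(197.4025 + 1649.1721) = 42.97
  E: √((19.95)² + (50.90)²) = √(398.0025 + 2590.8100) = 54.67
  → nearest: A (19.67)

Q1→A; Q2→B; Q3→D; Q4→A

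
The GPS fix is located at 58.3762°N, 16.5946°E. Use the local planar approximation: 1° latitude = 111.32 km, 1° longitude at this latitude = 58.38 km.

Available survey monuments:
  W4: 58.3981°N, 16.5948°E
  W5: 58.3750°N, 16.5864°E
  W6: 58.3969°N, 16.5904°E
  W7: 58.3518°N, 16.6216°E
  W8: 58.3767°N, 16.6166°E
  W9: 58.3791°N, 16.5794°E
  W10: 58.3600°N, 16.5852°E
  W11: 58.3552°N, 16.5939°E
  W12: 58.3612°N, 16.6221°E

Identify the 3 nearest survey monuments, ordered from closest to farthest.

Distances from 58.3762°N, 16.5946°E:
W4: 2.4379 km
W5: 0.4970 km
W6: 2.3173 km
W7: 3.1404 km
W8: 1.2856 km
W9: 0.9443 km
W10: 1.8850 km
W11: 2.3381 km
W12: 2.3164 km
Sorted: W5 (0.4970 km) < W9 (0.9443 km) < W8 (1.2856 km) < W10 (1.8850 km) < W12 (2.3164 km) < …

W5, W9, W8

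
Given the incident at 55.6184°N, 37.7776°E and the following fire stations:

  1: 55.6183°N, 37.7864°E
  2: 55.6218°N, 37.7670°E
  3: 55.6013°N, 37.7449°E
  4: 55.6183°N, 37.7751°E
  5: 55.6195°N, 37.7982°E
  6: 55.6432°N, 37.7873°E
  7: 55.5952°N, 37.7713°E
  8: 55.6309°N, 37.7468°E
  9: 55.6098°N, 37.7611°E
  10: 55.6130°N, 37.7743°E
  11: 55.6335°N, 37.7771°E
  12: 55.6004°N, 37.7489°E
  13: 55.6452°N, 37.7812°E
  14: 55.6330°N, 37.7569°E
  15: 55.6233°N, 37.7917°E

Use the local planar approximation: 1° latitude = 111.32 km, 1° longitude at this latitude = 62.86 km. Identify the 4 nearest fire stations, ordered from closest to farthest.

4, 1, 10, 2

Distances from 55.6184°N, 37.7776°E:
1: √((-0.0001·111.32)² + (0.0088·62.86)²) = √(0.000124 + 0.305995) = 0.5533 km
2: √((0.0034·111.32)² + (-0.0106·62.86)²) = √(0.143253 + 0.443977) = 0.7663 km
3: √((-0.0171·111.32)² + (-0.0327·62.86)²) = √(3.623586 + 4.225171) = 2.8016 km
4: √((-0.0001·111.32)² + (-0.0025·62.86)²) = √(0.000124 + 0.024696) = 0.1575 km
5: √((0.0011·111.32)² + (0.0206·62.86)²) = √(0.014994 + 1.676807) = 1.3007 km
6: √((0.0248·111.32)² + (0.0097·62.86)²) = √(7.621663 + 0.371785) = 2.8273 km
7: √((-0.0232·111.32)² + (-0.0063·62.86)²) = √(6.669947 + 0.156830) = 2.6128 km
8: √((0.0125·111.32)² + (-0.0308·62.86)²) = √(1.936272 + 3.748437) = 2.3843 km
9: √((-0.0086·111.32)² + (-0.0165·62.86)²) = √(0.916523 + 1.075763) = 1.4115 km
10: √((-0.0054·111.32)² + (-0.0033·62.86)²) = √(0.361355 + 0.043031) = 0.6359 km
11: √((0.0151·111.32)² + (-0.0005·62.86)²) = √(2.825532 + 0.000988) = 1.6812 km
12: √((-0.0180·111.32)² + (-0.0287·62.86)²) = √(4.015054 + 3.254712) = 2.6963 km
13: √((0.0268·111.32)² + (0.0036·62.86)²) = √(8.900532 + 0.051210) = 2.9919 km
14: √((0.0146·111.32)² + (-0.0207·62.86)²) = √(2.641509 + 1.693127) = 2.0820 km
15: √((0.0049·111.32)² + (0.0141·62.86)²) = √(0.297535 + 0.785574) = 1.0407 km
Sorted: 4 (0.1575 km) < 1 (0.5533 km) < 10 (0.6359 km) < 2 (0.7663 km) < 15 (1.0407 km) < 5 (1.3007 km) < …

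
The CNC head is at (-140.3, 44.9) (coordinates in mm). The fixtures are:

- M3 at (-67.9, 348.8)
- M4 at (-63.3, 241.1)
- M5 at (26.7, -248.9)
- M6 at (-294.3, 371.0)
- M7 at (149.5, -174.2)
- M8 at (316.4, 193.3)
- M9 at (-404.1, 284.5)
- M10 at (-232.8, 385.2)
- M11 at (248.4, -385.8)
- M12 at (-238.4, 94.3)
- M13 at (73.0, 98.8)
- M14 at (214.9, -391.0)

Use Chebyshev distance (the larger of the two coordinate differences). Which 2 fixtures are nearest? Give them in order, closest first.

M12, M4

Distances from (-140.3, 44.9):
M3: max(|72.4|, |303.9|) = 303.9 mm
M4: max(|77.0|, |196.2|) = 196.2 mm
M5: max(|167.0|, |-293.8|) = 293.8 mm
M6: max(|-154.0|, |326.1|) = 326.1 mm
M7: max(|289.8|, |-219.1|) = 289.8 mm
M8: max(|456.7|, |148.4|) = 456.7 mm
M9: max(|-263.8|, |239.6|) = 263.8 mm
M10: max(|-92.5|, |340.3|) = 340.3 mm
M11: max(|388.7|, |-430.7|) = 430.7 mm
M12: max(|-98.1|, |49.4|) = 98.1 mm
M13: max(|213.3|, |53.9|) = 213.3 mm
M14: max(|355.2|, |-435.9|) = 435.9 mm
Sorted: M12 (98.1 mm) < M4 (196.2 mm) < M13 (213.3 mm) < M9 (263.8 mm) < …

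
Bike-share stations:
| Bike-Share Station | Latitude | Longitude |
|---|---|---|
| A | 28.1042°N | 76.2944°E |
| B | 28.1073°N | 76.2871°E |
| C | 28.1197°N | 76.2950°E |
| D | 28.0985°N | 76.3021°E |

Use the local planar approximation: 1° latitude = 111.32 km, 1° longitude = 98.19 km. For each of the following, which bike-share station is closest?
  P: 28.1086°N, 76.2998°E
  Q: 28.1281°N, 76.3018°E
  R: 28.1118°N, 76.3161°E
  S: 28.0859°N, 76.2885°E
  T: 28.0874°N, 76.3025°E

P→A; Q→C; R→D; S→D; T→D

P at 28.1086°N, 76.2998°E:
  A: √((-0.0044·111.32)² + (-0.0054·98.19)²) = √(0.239912 + 0.281140) = 0.7218 km
  B: √((-0.0013·111.32)² + (-0.0127·98.19)²) = √(0.020943 + 1.555041) = 1.2554 km
  C: √((0.0111·111.32)² + (-0.0048·98.19)²) = √(1.526836 + 0.222135) = 1.3225 km
  D: √((-0.0101·111.32)² + (0.0023·98.19)²) = √(1.264122 + 0.051002) = 1.1468 km
  → nearest: A (0.7218 km)
Q at 28.1281°N, 76.3018°E:
  A: √((-0.0239·111.32)² + (-0.0074·98.19)²) = √(7.078516 + 0.527956) = 2.7580 km
  B: √((-0.0208·111.32)² + (-0.0147·98.19)²) = √(5.361336 + 2.083383) = 2.7285 km
  C: √((-0.0084·111.32)² + (-0.0068·98.19)²) = √(0.874390 + 0.445813) = 1.1490 km
  D: √((-0.0296·111.32)² + (0.0003·98.19)²) = √(10.857499 + 0.000868) = 3.2952 km
  → nearest: C (1.1490 km)
R at 28.1118°N, 76.3161°E:
  A: √((-0.0076·111.32)² + (-0.0217·98.19)²) = √(0.715770 + 4.539981) = 2.2925 km
  B: √((-0.0045·111.32)² + (-0.0290·98.19)²) = √(0.250941 + 8.108313) = 2.8912 km
  C: √((0.0079·111.32)² + (-0.0211·98.19)²) = √(0.773394 + 4.292393) = 2.2507 km
  D: √((-0.0133·111.32)² + (-0.0140·98.19)²) = √(2.192046 + 1.889690) = 2.0203 km
  → nearest: D (2.0203 km)
S at 28.0859°N, 76.2885°E:
  A: √((0.0183·111.32)² + (0.0059·98.19)²) = √(4.150005 + 0.335613) = 2.1179 km
  B: √((0.0214·111.32)² + (-0.0014·98.19)²) = √(5.675106 + 0.018897) = 2.3862 km
  C: √((0.0338·111.32)² + (0.0065·98.19)²) = √(14.157279 + 0.407344) = 3.8164 km
  D: √((0.0126·111.32)² + (0.0136·98.19)²) = √(1.967377 + 1.783250) = 1.9367 km
  → nearest: D (1.9367 km)
T at 28.0874°N, 76.3025°E:
  A: √((0.0168·111.32)² + (-0.0081·98.19)²) = √(3.497558 + 0.632564) = 2.0323 km
  B: √((0.0199·111.32)² + (-0.0154·98.19)²) = √(4.907412 + 2.286525) = 2.6822 km
  C: √((0.0323·111.32)² + (-0.0075·98.19)²) = √(12.928598 + 0.542322) = 3.6703 km
  D: √((0.0111·111.32)² + (-0.0004·98.19)²) = √(1.526836 + 0.001543) = 1.2363 km
  → nearest: D (1.2363 km)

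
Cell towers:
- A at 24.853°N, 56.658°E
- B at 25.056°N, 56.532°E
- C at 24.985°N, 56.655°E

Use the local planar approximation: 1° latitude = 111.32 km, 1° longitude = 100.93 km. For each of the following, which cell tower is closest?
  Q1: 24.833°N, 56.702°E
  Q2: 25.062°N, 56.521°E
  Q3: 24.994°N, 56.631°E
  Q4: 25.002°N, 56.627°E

Q1→A; Q2→B; Q3→C; Q4→C

Q1 at 24.833°N, 56.702°E:
  A: 4.968 km
  B: 30.177 km
  C: 17.573 km
  → nearest: A (4.968 km)
Q2 at 25.062°N, 56.521°E:
  A: 27.065 km
  B: 1.296 km
  C: 16.012 km
  → nearest: B (1.296 km)
Q3 at 24.994°N, 56.631°E:
  A: 15.931 km
  B: 12.144 km
  C: 2.621 km
  → nearest: C (2.621 km)
Q4 at 25.002°N, 56.627°E:
  A: 16.879 km
  B: 11.317 km
  C: 3.401 km
  → nearest: C (3.401 km)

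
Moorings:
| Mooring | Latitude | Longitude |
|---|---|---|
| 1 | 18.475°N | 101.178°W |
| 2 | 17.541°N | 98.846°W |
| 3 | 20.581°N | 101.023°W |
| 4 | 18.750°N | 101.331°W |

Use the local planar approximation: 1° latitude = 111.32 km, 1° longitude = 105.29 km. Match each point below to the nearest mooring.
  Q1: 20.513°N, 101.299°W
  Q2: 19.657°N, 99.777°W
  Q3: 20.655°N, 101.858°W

Q1 at 20.513°N, 101.299°W:
  1: 227.228 km
  2: 419.719 km
  3: 30.030 km
  4: 196.286 km
  → nearest: 3 (30.030 km)
Q2 at 19.657°N, 99.777°W:
  1: 197.669 km
  2: 255.136 km
  3: 166.707 km
  4: 192.266 km
  → nearest: 3 (166.707 km)
Q3 at 20.655°N, 101.858°W:
  1: 253.019 km
  2: 469.830 km
  3: 88.302 km
  4: 219.204 km
  → nearest: 3 (88.302 km)

Q1→3; Q2→3; Q3→3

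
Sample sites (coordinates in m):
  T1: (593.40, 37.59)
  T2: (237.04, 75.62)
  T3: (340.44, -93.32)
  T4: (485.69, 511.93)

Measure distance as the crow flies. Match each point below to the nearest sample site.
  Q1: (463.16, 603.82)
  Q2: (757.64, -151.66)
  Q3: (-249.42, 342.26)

Q1 at (463.16, 603.82):
  T1: √((130.24)² + (-566.23)²) = √(16962.4576 + 320616.4129) = 581.02 m
  T2: √((-226.12)² + (-528.20)²) = √(51130.2544 + 278995.2400) = 574.57 m
  T3: √((-122.72)² + (-697.14)²) = √(15060.1984 + 486004.1796) = 707.86 m
  T4: √((22.53)² + (-91.89)²) = √(507.6009 + 8443.7721) = 94.61 m
  → nearest: T4 (94.61 m)
Q2 at (757.64, -151.66):
  T1: √((-164.24)² + (189.25)²) = √(26974.7776 + 35815.5625) = 250.58 m
  T2: √((-520.60)² + (227.28)²) = √(271024.3600 + 51656.1984) = 568.05 m
  T3: √((-417.20)² + (58.34)²) = √(174055.8400 + 3403.5556) = 421.26 m
  T4: √((-271.95)² + (663.59)²) = √(73956.8025 + 440351.6881) = 717.15 m
  → nearest: T1 (250.58 m)
Q3 at (-249.42, 342.26):
  T1: √((842.82)² + (-304.67)²) = √(710345.5524 + 92823.8089) = 896.20 m
  T2: √((486.46)² + (-266.64)²) = √(236643.3316 + 71096.8896) = 554.74 m
  T3: √((589.86)² + (-435.58)²) = √(347934.8196 + 189729.9364) = 733.26 m
  T4: √((735.11)² + (169.67)²) = √(540386.7121 + 28787.9089) = 754.44 m
  → nearest: T2 (554.74 m)

Q1→T4; Q2→T1; Q3→T2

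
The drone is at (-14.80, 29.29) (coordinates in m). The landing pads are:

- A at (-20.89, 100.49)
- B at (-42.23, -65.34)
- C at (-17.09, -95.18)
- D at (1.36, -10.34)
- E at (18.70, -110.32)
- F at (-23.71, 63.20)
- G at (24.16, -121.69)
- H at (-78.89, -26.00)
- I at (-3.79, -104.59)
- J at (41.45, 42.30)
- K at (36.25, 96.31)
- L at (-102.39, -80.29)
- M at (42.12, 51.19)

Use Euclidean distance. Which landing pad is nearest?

F

Distances from (-14.80, 29.29):
A: 71.46 m
B: 98.53 m
C: 124.49 m
D: 42.80 m
E: 143.57 m
F: 35.06 m
G: 155.93 m
H: 84.64 m
I: 134.33 m
J: 57.73 m
K: 84.25 m
L: 140.28 m
M: 60.99 m
Minimum: F at 35.06 m.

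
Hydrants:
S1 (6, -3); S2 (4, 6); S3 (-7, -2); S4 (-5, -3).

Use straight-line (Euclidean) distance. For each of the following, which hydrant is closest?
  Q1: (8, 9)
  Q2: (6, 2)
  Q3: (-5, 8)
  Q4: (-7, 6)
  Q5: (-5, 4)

Q1→S2; Q2→S2; Q3→S2; Q4→S3; Q5→S3

Q1 at (8, 9):
  S1: 12.166
  S2: 5.000
  S3: 18.601
  S4: 17.692
  → nearest: S2 (5.000)
Q2 at (6, 2):
  S1: 5.000
  S2: 4.472
  S3: 13.601
  S4: 12.083
  → nearest: S2 (4.472)
Q3 at (-5, 8):
  S1: 15.556
  S2: 9.220
  S3: 10.198
  S4: 11.000
  → nearest: S2 (9.220)
Q4 at (-7, 6):
  S1: 15.811
  S2: 11.000
  S3: 8.000
  S4: 9.220
  → nearest: S3 (8.000)
Q5 at (-5, 4):
  S1: 13.038
  S2: 9.220
  S3: 6.325
  S4: 7.000
  → nearest: S3 (6.325)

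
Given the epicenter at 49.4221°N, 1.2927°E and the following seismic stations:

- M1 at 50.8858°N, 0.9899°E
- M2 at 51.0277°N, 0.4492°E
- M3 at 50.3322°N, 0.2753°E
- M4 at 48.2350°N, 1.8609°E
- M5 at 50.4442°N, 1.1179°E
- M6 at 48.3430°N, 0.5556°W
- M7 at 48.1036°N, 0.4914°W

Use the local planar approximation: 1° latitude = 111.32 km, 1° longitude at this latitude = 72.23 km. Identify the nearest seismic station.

M5

Distances from 49.4221°N, 1.2927°E:
M1: √((1.4637·111.32)² + (-0.3028·72.23)²) = √(26549.145095 + 478.351314) = 164.4004 km
M2: √((1.6056·111.32)² + (-0.8435·72.23)²) = √(31946.340353 + 3711.978085) = 188.8341 km
M3: √((0.9101·111.32)² + (-1.0174·72.23)²) = √(10264.188615 + 5400.310068) = 125.1579 km
M4: √((-1.1871·111.32)² + (0.5682·72.23)²) = √(17463.086504 + 1684.370740) = 138.3743 km
M5: √((1.0221·111.32)² + (-0.1748·72.23)²) = √(12945.927540 + 159.410927) = 114.4786 km
M6: √((-1.0791·111.32)² + (-1.8483·72.23)²) = √(14430.114608 + 17822.973310) = 179.5914 km
M7: √((-1.3185·111.32)² + (-1.7841·72.23)²) = √(21543.023916 + 16606.328173) = 195.3186 km
Minimum: M5 at 114.4786 km.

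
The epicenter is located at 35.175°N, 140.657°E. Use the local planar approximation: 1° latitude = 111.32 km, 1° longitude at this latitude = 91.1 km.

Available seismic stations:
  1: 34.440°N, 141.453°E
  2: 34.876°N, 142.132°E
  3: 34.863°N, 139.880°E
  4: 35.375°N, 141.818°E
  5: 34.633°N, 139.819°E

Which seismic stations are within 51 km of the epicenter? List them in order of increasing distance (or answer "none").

none

Distances from 35.175°N, 140.657°E:
1: √((-0.735·111.32)² + (0.796·91.1)²) = √(6694.54513 + 5258.51224) = 109.330 km
2: √((-0.299·111.32)² + (1.475·91.1)²) = √(1107.86992 + 18055.96876) = 138.434 km
3: √((-0.312·111.32)² + (-0.777·91.1)²) = √(1206.30071 + 5010.47375) = 78.847 km
4: √((0.200·111.32)² + (1.161·91.1)²) = √(495.68570 + 11186.67944) = 108.085 km
5: √((-0.542·111.32)² + (-0.838·91.1)²) = √(3640.36532 + 5828.07043) = 97.306 km
Threshold 51 km: none within range.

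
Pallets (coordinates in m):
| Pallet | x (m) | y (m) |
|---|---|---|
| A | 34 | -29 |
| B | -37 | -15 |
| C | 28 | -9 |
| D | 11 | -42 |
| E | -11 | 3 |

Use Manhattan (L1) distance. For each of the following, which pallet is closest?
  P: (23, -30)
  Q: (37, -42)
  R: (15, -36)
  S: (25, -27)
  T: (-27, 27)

P→A; Q→A; R→D; S→A; T→E

P at (23, -30):
  A: 12 m
  B: 75 m
  C: 26 m
  D: 24 m
  E: 67 m
  → nearest: A (12 m)
Q at (37, -42):
  A: 16 m
  B: 101 m
  C: 42 m
  D: 26 m
  E: 93 m
  → nearest: A (16 m)
R at (15, -36):
  A: 26 m
  B: 73 m
  C: 40 m
  D: 10 m
  E: 65 m
  → nearest: D (10 m)
S at (25, -27):
  A: 11 m
  B: 74 m
  C: 21 m
  D: 29 m
  E: 66 m
  → nearest: A (11 m)
T at (-27, 27):
  A: 117 m
  B: 52 m
  C: 91 m
  D: 107 m
  E: 40 m
  → nearest: E (40 m)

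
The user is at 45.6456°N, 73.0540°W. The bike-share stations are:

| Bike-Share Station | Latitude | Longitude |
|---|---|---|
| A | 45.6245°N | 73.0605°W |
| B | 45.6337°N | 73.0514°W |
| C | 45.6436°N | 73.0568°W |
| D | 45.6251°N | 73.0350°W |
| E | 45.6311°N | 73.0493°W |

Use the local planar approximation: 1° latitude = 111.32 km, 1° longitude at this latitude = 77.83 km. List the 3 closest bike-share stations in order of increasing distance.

Distances from 45.6456°N, 73.0540°W:
A: 2.4027 km
B: 1.3401 km
C: 0.3115 km
D: 2.7193 km
E: 1.6551 km
Sorted: C (0.3115 km) < B (1.3401 km) < E (1.6551 km) < A (2.4027 km) < D (2.7193 km)

C, B, E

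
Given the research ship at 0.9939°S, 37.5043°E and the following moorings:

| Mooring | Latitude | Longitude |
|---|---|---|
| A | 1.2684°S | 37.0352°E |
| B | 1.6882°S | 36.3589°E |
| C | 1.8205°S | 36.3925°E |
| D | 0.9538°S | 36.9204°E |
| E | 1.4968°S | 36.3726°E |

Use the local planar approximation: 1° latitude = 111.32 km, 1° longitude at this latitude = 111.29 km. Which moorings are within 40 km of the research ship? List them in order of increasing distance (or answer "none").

Distances from 0.9939°S, 37.5043°E:
A: √((-0.2745·111.32)² + (-0.4691·111.29)²) = √(933.751028 + 2725.480949) = 60.4916 km
B: √((-0.6943·111.32)² + (-1.1454·111.29)²) = √(5973.663100 + 16249.000138) = 149.0727 km
C: √((-0.8266·111.32)² + (-1.1118·111.29)²) = √(8467.148901 + 15309.662761) = 154.1973 km
D: √((0.0401·111.32)² + (-0.5839·111.29)²) = √(19.926689 + 4222.690346) = 65.1354 km
E: √((-0.5029·111.32)² + (-1.1317·111.29)²) = √(3134.077031 + 15862.619856) = 137.8285 km
Threshold 40 km: none within range.

none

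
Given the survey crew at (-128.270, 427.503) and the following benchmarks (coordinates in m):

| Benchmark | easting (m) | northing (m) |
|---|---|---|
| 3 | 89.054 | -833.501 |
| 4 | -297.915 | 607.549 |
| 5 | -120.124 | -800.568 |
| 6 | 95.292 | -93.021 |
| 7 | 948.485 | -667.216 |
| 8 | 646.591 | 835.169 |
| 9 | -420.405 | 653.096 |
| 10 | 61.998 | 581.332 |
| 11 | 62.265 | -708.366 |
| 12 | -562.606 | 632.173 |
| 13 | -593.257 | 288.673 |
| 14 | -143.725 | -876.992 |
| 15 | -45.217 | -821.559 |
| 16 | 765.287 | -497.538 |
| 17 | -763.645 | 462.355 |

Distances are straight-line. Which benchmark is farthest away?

7

Distances from (-128.270, 427.503):
3: √((217.324)² + (-1261.004)²) = √(47229.72098 + 1590131.08802) = 1279.594 m
4: √((-169.645)² + (180.046)²) = √(28779.42603 + 32416.56212) = 247.378 m
5: √((8.146)² + (-1228.071)²) = √(66.35732 + 1508158.38104) = 1228.098 m
6: √((223.562)² + (-520.524)²) = √(49979.96784 + 270945.23458) = 566.503 m
7: √((1076.755)² + (-1094.719)²) = √(1159401.33003 + 1198409.68896) = 1535.517 m
8: √((774.861)² + (407.666)²) = √(600409.56932 + 166191.56756) = 875.558 m
9: √((-292.135)² + (225.593)²) = √(85342.85822 + 50892.20165) = 369.100 m
10: √((190.268)² + (153.829)²) = √(36201.91182 + 23663.36124) = 244.674 m
11: √((190.535)² + (-1135.869)²) = √(36303.58623 + 1290198.38516) = 1151.739 m
12: √((-434.336)² + (204.670)²) = √(188647.76090 + 41889.80890) = 480.143 m
13: √((-464.987)² + (-138.830)²) = √(216212.91017 + 19273.76890) = 485.270 m
14: √((-15.455)² + (-1304.495)²) = √(238.85702 + 1701707.20502) = 1304.587 m
15: √((83.053)² + (-1249.062)²) = √(6897.80081 + 1560155.87984) = 1251.820 m
16: √((893.557)² + (-925.041)²) = √(798444.11225 + 855700.85168) = 1286.136 m
17: √((-635.375)² + (34.852)²) = √(403701.39062 + 1214.66190) = 636.330 m
Maximum: 7 at 1535.517 m.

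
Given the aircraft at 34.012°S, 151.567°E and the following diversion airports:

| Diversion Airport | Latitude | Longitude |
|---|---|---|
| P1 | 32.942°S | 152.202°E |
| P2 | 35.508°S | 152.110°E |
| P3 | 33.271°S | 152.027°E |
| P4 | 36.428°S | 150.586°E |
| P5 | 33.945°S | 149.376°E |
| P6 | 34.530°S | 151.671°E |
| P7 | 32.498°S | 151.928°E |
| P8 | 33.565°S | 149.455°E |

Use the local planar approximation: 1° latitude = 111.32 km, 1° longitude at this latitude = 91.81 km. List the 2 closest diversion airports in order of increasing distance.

P6, P3

Distances from 34.012°S, 151.567°E:
P1: 132.614 km
P2: 173.836 km
P3: 92.671 km
P4: 283.629 km
P5: 201.294 km
P6: 58.449 km
P7: 171.766 km
P8: 200.186 km
Sorted: P6 (58.449 km) < P3 (92.671 km) < P1 (132.614 km) < P7 (171.766 km) < …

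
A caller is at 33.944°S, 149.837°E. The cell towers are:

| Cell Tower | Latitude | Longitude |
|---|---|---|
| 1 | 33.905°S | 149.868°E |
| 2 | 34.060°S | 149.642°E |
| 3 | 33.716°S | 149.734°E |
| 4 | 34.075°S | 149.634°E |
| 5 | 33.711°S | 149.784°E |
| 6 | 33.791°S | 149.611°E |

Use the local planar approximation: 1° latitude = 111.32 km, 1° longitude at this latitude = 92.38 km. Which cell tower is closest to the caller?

1

Distances from 33.944°S, 149.837°E:
1: √((0.039·111.32)² + (0.031·92.38)²) = √(18.84845 + 8.20124) = 5.201 km
2: √((-0.116·111.32)² + (-0.195·92.38)²) = √(166.74867 + 324.50780) = 22.164 km
3: √((0.228·111.32)² + (-0.103·92.38)²) = √(644.19313 + 90.53789) = 27.106 km
4: √((-0.131·111.32)² + (-0.203·92.38)²) = √(212.66156 + 351.68026) = 23.756 km
5: √((0.233·111.32)² + (-0.053·92.38)²) = √(672.75702 + 23.97219) = 26.396 km
6: √((0.153·111.32)² + (-0.226·92.38)²) = √(290.08766 + 435.88587) = 26.944 km
Minimum: 1 at 5.201 km.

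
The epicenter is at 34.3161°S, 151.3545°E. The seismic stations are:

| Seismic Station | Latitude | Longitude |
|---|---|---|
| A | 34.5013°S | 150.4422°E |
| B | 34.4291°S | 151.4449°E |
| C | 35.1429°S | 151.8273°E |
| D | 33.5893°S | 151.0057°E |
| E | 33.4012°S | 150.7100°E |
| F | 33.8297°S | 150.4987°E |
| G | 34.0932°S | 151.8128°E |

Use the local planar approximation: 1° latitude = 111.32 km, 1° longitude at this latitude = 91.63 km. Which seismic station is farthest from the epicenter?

E

Distances from 34.3161°S, 151.3545°E:
A: √((-0.1852·111.32)² + (-0.9123·91.63)²) = √(425.038588 + 6987.965028) = 86.0988 km
B: √((-0.1130·111.32)² + (0.0904·91.63)²) = √(158.235266 + 68.613920) = 15.0615 km
C: √((-0.8268·111.32)² + (0.4728·91.63)²) = √(8471.246734 + 1876.853216) = 101.7256 km
D: √((0.7268·111.32)² + (-0.3488·91.63)²) = √(6546.003491 + 1021.476373) = 86.9913 km
E: √((0.9149·111.32)² + (-0.6445·91.63)²) = √(10372.743783 + 3487.556214) = 117.7298 km
F: √((0.4864·111.32)² + (-0.8558·91.63)²) = √(2931.794514 + 6149.218675) = 95.2944 km
G: √((0.2229·111.32)² + (0.4583·91.63)²) = √(615.696284 + 1763.498472) = 48.7770 km
Maximum: E at 117.7298 km.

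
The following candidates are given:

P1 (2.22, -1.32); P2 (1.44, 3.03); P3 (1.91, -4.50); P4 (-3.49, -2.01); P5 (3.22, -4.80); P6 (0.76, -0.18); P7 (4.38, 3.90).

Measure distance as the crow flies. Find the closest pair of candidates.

Pairwise distances:
P1–P2: 4.42
P1–P3: 3.20
P1–P4: 5.75
P1–P5: 3.62
P1–P6: 1.85
P1–P7: 5.65
P2–P3: 7.54
P2–P4: 7.05
P2–P5: 8.03
P2–P6: 3.28
P2–P7: 3.07
P3–P4: 5.95
P3–P5: 1.34
P3–P6: 4.47
P3–P7: 8.76
P4–P5: 7.27
P4–P6: 4.63
P4–P7: 9.84
P5–P6: 5.23
P5–P7: 8.78
P6–P7: 5.45
Closest pair: P3–P5 at 1.34.

P3 and P5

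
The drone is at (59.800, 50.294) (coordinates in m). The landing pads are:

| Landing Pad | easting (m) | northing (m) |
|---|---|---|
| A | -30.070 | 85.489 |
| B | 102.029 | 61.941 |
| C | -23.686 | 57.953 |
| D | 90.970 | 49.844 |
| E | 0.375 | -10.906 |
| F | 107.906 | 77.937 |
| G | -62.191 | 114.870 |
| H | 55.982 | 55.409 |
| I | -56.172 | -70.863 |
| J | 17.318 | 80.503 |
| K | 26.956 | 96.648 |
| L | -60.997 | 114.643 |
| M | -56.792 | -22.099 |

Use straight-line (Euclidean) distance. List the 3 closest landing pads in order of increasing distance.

H, D, B

Distances from (59.800, 50.294):
A: 96.516 m
B: 43.806 m
C: 83.837 m
D: 31.173 m
E: 85.304 m
F: 55.483 m
G: 138.028 m
H: 6.383 m
I: 167.716 m
J: 52.128 m
K: 56.810 m
L: 136.867 m
M: 137.239 m
Sorted: H (6.383 m) < D (31.173 m) < B (43.806 m) < J (52.128 m) < F (55.483 m) < …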